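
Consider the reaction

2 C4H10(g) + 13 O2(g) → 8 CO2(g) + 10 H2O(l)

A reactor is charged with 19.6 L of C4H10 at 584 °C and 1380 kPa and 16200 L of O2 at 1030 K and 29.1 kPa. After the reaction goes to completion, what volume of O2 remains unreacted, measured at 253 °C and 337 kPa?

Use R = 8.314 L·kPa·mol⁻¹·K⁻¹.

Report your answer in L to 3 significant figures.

394 L

n(C4H10) = PV/RT = (1380 × 19.6) / (8.314 × 857.15) = 3.795 mol
n(O2) = PV/RT = (29.1 × 16200) / (8.314 × 1030) = 55.05 mol
For 3.795 mol C4H10, stoichiometry requires (13/2) × 3.795 = 24.67 mol O2; 55.05 mol is available, so C4H10 is limiting.
n(O2) consumed = (13/2) × 3.795 = 24.67 mol; remaining = 55.05 − 24.67 = 30.38 mol
V(O2) = nRT/P = 30.38 × 8.314 × 526.15 / 337 = 394.3 L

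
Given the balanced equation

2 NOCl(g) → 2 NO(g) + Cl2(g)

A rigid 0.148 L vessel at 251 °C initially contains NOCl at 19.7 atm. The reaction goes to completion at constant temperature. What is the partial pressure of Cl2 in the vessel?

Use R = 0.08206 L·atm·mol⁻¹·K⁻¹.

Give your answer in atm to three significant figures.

9.85 atm

n(NOCl)₀ = PV/RT = (19.7 × 0.148) / (0.08206 × 524.15) = 0.06779 mol
n(Cl2) = (1/2) × 0.06779 = 0.03390 mol
P(Cl2) = nRT/V = 0.03390 × 0.08206 × 524.15 / 0.148 = 9.852 atm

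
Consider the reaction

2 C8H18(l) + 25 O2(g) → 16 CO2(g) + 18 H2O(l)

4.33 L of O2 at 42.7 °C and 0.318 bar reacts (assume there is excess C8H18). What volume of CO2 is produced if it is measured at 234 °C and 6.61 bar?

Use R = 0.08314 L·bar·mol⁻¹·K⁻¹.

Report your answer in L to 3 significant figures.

n(O2) = PV/RT = (0.318 × 4.33) / (0.08314 × 315.85) = 0.05244 mol
n(CO2) = (16/25) × 0.05244 = 0.03356 mol
V = nRT/P = 0.03356 × 0.08314 × 507.15 / 6.61 = 0.2141 L

0.214 L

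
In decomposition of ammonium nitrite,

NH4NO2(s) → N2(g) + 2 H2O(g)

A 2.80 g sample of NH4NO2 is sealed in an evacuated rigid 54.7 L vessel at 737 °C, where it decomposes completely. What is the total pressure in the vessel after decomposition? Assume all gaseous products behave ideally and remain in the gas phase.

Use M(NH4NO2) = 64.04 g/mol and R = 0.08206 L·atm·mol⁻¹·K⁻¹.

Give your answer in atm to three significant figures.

n(NH4NO2) = 2.80 / 64.04 = 0.04372 mol
n(gas produced) = (3/1) × 0.04372 = 0.1312 mol
P = nRT/V = 0.1312 × 0.08206 × 1010.15 / 54.7 = 0.1988 atm

0.199 atm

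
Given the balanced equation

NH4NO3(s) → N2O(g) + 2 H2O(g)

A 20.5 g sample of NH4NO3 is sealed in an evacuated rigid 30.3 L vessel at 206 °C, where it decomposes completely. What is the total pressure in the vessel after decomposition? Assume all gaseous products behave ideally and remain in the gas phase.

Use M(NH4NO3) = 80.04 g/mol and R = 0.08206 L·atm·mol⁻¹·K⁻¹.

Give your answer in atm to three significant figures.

n(NH4NO3) = 20.5 / 80.04 = 0.2561 mol
n(gas produced) = (3/1) × 0.2561 = 0.7683 mol
P = nRT/V = 0.7683 × 0.08206 × 479.15 / 30.3 = 0.9970 atm

0.997 atm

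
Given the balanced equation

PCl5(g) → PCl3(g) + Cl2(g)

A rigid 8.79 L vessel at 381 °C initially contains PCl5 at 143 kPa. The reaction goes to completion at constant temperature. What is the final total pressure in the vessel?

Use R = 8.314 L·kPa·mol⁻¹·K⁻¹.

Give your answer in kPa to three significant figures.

286 kPa

At constant T and V, P ∝ n(gas): 1 mol gas → 2 mol gas.
P_final = (2/1) × 143 = 286.0 kPa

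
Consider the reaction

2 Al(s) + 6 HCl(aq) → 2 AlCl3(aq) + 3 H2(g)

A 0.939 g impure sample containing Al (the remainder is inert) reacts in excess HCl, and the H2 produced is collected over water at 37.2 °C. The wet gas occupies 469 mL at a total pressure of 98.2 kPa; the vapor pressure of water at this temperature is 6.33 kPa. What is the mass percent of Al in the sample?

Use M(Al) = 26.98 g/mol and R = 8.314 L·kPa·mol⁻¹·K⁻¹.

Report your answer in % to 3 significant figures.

32.0 %

P(H2) = 98.2 − 6.33 = 91.87 kPa
n(H2) = PV/RT = (91.87 × 0.4690) / (8.314 × 310.35) = 0.01670 mol
n(Al) = (2/3) × 0.01670 = 0.01113 mol
m(Al) = 0.01113 × 26.98 = 0.3003 g
%Al = 0.3003 / 0.939 × 100 = 31.98%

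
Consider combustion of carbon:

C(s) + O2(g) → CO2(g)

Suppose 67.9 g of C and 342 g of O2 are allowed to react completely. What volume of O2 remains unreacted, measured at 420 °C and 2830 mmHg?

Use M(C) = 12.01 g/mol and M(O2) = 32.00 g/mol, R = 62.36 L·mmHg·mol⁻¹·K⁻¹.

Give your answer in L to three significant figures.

76.9 L

n(C) = 67.9 / 12.01 = 5.654 mol
n(O2) = 342 / 32.00 = 10.69 mol
For 5.654 mol C, stoichiometry requires (1/1) × 5.654 = 5.654 mol O2; 10.69 mol is available, so C is limiting.
n(O2) consumed = (1/1) × 5.654 = 5.654 mol; remaining = 10.69 − 5.654 = 5.036 mol
V(O2) = nRT/P = 5.036 × 62.36 × 693.15 / 2830 = 76.92 L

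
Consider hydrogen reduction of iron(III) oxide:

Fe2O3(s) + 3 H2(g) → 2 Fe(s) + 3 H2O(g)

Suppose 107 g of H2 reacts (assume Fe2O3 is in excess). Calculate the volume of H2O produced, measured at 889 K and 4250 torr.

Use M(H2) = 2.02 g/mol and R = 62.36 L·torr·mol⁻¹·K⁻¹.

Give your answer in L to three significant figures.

691 L

n(H2) = 107.0 / 2.02 = 52.97 mol
n(H2O) = (3/3) × 52.97 = 52.97 mol
V = nRT/P = 52.97 × 62.36 × 889 / 4250 = 691.0 L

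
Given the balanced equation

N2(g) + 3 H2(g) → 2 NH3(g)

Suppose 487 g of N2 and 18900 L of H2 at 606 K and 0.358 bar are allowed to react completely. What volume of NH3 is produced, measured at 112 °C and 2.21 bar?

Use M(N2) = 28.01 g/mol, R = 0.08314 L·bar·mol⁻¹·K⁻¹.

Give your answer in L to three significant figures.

n(N2) = 487 / 28.01 = 17.39 mol
n(H2) = PV/RT = (0.358 × 18900) / (0.08314 × 606) = 134.3 mol
For 17.39 mol N2, stoichiometry requires (3/1) × 17.39 = 52.17 mol H2; 134.3 mol is available, so N2 is limiting.
n(NH3) = (2/1) × 17.39 = 34.78 mol
V(NH3) = nRT/P = 34.78 × 0.08314 × 385.15 / 2.21 = 503.9 L

504 L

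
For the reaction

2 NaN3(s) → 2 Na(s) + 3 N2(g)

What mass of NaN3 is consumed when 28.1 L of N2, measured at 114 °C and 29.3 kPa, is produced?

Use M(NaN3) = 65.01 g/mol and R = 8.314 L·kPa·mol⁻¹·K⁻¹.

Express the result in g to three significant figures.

11.1 g

n(N2) = PV/RT = (29.3 × 28.1) / (8.314 × 387.15) = 0.2558 mol
n(NaN3) = (2/3) × 0.2558 = 0.1705 mol
m(NaN3) = 0.1705 × 65.01 = 11.08 g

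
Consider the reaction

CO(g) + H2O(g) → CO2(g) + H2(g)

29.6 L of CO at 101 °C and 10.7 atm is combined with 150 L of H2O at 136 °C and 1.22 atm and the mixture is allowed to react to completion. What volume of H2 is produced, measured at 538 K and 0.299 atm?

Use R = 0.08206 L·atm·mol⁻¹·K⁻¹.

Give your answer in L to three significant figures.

n(CO) = PV/RT = (10.7 × 29.6) / (0.08206 × 374.15) = 10.32 mol
n(H2O) = PV/RT = (1.22 × 150) / (0.08206 × 409.15) = 5.451 mol
For 10.32 mol CO, stoichiometry requires (1/1) × 10.32 = 10.32 mol H2O; 5.451 mol is available, so H2O is limiting.
n(H2) = (1/1) × 5.451 = 5.451 mol
V(H2) = nRT/P = 5.451 × 0.08206 × 538 / 0.299 = 804.9 L

805 L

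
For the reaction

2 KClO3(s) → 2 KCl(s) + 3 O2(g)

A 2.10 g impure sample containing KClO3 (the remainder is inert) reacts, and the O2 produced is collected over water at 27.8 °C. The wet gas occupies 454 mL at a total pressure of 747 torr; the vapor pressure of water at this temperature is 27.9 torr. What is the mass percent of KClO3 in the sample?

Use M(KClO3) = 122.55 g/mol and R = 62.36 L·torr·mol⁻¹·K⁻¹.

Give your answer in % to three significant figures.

P(O2) = 747 − 27.9 = 719.1 torr
n(O2) = PV/RT = (719.1 × 0.4540) / (62.36 × 300.95) = 0.01740 mol
n(KClO3) = (2/3) × 0.01740 = 0.01160 mol
m(KClO3) = 0.01160 × 122.55 = 1.422 g
%KClO3 = 1.422 / 2.10 × 100 = 67.71%

67.7 %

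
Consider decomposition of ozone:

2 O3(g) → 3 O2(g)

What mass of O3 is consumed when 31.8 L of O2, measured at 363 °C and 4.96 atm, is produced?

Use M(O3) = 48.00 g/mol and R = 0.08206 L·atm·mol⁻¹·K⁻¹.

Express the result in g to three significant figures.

n(O2) = PV/RT = (4.96 × 31.8) / (0.08206 × 636.15) = 3.021 mol
n(O3) = (2/3) × 3.021 = 2.014 mol
m(O3) = 2.014 × 48.00 = 96.67 g

96.7 g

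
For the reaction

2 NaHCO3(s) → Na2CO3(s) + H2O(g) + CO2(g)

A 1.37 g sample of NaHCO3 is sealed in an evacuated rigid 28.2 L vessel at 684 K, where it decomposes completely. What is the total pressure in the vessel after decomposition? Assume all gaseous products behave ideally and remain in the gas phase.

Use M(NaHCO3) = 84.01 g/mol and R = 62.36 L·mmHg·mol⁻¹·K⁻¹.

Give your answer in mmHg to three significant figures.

n(NaHCO3) = 1.37 / 84.01 = 0.01631 mol
n(gas produced) = (2/2) × 0.01631 = 0.01631 mol
P = nRT/V = 0.01631 × 62.36 × 684 / 28.2 = 24.67 mmHg

24.7 mmHg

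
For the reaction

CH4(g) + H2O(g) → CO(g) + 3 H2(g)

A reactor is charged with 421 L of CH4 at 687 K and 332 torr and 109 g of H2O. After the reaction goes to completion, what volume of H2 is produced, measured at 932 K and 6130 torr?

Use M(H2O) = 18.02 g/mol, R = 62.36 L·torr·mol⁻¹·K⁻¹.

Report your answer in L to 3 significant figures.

92.8 L

n(CH4) = PV/RT = (332 × 421) / (62.36 × 687) = 3.263 mol
n(H2O) = 109 / 18.02 = 6.049 mol
For 3.263 mol CH4, stoichiometry requires (1/1) × 3.263 = 3.263 mol H2O; 6.049 mol is available, so CH4 is limiting.
n(H2) = (3/1) × 3.263 = 9.789 mol
V(H2) = nRT/P = 9.789 × 62.36 × 932 / 6130 = 92.81 L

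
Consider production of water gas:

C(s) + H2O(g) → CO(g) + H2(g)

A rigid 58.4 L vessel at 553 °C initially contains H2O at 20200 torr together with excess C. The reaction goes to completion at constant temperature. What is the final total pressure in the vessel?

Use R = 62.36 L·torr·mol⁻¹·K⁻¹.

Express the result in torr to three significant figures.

40400 torr

Since T and V are fixed, P_final/P_initial = n_final/n_initial = 2/1.
P_final = (2/1) × 20200 = 40400 torr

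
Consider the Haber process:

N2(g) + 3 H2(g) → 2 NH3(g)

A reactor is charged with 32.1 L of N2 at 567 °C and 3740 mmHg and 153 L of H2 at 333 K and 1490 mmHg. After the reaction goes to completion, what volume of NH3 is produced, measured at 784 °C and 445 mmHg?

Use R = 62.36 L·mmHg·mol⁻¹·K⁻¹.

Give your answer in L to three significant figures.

679 L

n(N2) = PV/RT = (3740 × 32.1) / (62.36 × 840.15) = 2.291 mol
n(H2) = PV/RT = (1490 × 153) / (62.36 × 333) = 10.98 mol
For 2.291 mol N2, stoichiometry requires (3/1) × 2.291 = 6.873 mol H2; 10.98 mol is available, so N2 is limiting.
n(NH3) = (2/1) × 2.291 = 4.582 mol
V(NH3) = nRT/P = 4.582 × 62.36 × 1057.15 / 445 = 678.8 L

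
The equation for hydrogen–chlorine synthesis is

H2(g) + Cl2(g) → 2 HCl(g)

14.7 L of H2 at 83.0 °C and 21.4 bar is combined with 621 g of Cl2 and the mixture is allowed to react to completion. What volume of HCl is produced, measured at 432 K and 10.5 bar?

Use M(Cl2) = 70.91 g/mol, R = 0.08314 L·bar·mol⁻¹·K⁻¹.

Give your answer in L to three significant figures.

n(H2) = PV/RT = (21.4 × 14.7) / (0.08314 × 356.15) = 10.62 mol
n(Cl2) = 621 / 70.91 = 8.758 mol
For 10.62 mol H2, stoichiometry requires (1/1) × 10.62 = 10.62 mol Cl2; 8.758 mol is available, so Cl2 is limiting.
n(HCl) = (2/1) × 8.758 = 17.52 mol
V(HCl) = nRT/P = 17.52 × 0.08314 × 432 / 10.5 = 59.93 L

59.9 L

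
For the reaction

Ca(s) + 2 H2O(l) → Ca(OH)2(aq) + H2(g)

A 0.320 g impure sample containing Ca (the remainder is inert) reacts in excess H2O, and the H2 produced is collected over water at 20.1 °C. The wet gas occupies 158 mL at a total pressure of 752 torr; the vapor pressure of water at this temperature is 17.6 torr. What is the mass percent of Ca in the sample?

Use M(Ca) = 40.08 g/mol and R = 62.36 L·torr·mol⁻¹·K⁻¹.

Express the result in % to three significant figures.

P(H2) = 752 − 17.6 = 734.4 torr
n(H2) = PV/RT = (734.4 × 0.1580) / (62.36 × 293.25) = 0.006345 mol
n(Ca) = (1/1) × 0.006345 = 0.006345 mol
m(Ca) = 0.006345 × 40.08 = 0.2543 g
%Ca = 0.2543 / 0.320 × 100 = 79.47%

79.5 %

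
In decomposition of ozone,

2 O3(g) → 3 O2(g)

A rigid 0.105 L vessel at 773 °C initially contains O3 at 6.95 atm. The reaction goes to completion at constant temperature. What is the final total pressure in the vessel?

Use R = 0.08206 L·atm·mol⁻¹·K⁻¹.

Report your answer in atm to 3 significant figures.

Since T and V are fixed, P_final/P_initial = n_final/n_initial = 3/2.
P_final = (3/2) × 6.95 = 10.43 atm

10.4 atm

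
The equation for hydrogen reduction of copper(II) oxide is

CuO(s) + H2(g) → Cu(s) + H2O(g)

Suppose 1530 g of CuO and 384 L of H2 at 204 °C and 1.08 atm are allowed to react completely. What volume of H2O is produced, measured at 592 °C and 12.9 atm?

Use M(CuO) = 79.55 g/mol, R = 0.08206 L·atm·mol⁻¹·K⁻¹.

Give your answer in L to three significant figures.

n(CuO) = 1530 / 79.55 = 19.23 mol
n(H2) = PV/RT = (1.08 × 384) / (0.08206 × 477.15) = 10.59 mol
For 19.23 mol CuO, stoichiometry requires (1/1) × 19.23 = 19.23 mol H2; 10.59 mol is available, so H2 is limiting.
n(H2O) = (1/1) × 10.59 = 10.59 mol
V(H2O) = nRT/P = 10.59 × 0.08206 × 865.15 / 12.9 = 58.28 L

58.3 L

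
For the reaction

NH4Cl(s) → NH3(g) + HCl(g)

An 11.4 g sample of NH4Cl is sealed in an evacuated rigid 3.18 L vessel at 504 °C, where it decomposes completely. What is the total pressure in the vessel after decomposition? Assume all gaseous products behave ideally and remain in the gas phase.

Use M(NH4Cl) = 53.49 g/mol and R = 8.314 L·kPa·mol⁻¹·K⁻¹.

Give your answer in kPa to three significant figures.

866 kPa

n(NH4Cl) = 11.4 / 53.49 = 0.2131 mol
n(gas produced) = (2/1) × 0.2131 = 0.4262 mol
P = nRT/V = 0.4262 × 8.314 × 777.15 / 3.18 = 866.0 kPa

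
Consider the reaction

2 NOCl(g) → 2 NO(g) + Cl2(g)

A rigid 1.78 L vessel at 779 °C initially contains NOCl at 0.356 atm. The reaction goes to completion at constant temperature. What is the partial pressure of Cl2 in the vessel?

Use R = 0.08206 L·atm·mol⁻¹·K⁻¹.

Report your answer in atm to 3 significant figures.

n(NOCl)₀ = PV/RT = (0.356 × 1.78) / (0.08206 × 1052.15) = 0.007339 mol
n(Cl2) = (1/2) × 0.007339 = 0.003670 mol
P(Cl2) = nRT/V = 0.003670 × 0.08206 × 1052.15 / 1.78 = 0.1780 atm

0.178 atm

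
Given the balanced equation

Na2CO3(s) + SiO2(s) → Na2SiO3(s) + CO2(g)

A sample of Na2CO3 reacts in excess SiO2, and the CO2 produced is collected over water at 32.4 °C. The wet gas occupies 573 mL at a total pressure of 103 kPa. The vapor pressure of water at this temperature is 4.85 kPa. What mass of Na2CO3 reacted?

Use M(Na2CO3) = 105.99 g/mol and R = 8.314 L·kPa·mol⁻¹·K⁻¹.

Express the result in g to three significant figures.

P(CO2) = 103 − 4.85 = 98.15 kPa
n(CO2) = PV/RT = (98.15 × 0.5730) / (8.314 × 305.55) = 0.02214 mol
n(Na2CO3) = (1/1) × 0.02214 = 0.02214 mol
m(Na2CO3) = 0.02214 × 105.99 = 2.347 g

2.35 g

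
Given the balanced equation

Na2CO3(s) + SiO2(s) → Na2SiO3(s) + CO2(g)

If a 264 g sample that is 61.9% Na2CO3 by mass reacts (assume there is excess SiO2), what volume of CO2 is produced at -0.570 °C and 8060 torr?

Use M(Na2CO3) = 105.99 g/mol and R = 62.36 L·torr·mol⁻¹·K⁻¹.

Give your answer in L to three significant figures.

mass of Na2CO3 = 264 × 61.9/100 = 163.4 g
n(Na2CO3) = 163.4 / 105.99 = 1.542 mol
n(CO2) = (1/1) × 1.542 = 1.542 mol
V = nRT/P = 1.542 × 62.36 × 272.58 / 8060 = 3.252 L

3.25 L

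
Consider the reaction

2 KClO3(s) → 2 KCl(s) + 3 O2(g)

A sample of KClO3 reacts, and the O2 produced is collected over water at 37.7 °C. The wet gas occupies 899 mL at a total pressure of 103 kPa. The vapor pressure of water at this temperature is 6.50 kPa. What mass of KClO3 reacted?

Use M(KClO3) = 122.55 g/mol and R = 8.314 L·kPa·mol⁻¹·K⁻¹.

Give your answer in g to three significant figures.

2.74 g

P(O2) = 103 − 6.50 = 96.50 kPa
n(O2) = PV/RT = (96.50 × 0.8990) / (8.314 × 310.85) = 0.03357 mol
n(KClO3) = (2/3) × 0.03357 = 0.02238 mol
m(KClO3) = 0.02238 × 122.55 = 2.743 g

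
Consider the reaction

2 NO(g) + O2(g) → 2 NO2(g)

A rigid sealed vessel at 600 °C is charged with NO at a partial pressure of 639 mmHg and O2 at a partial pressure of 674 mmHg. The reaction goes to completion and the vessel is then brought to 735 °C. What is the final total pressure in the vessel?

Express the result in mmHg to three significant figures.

With V and T fixed, P_i ∝ n_i, so the mole ratios apply directly to partial pressures at 600 °C.
P(O2) required for 639 mmHg of NO = (1/2) × 639 = 319.5 mmHg; available 674 mmHg, so NO is limiting.
P(O2) remaining = 674 − (1/2) × 639 = 354.5 mmHg
P(gaseous products) = (2)/2 × 639 = 639.0 mmHg
P_total at 600 °C = 354.5 + 639.0 = 993.5 mmHg
Scaling to 735 °C: P = 993.5 × 1008.15/873.15 = 1147 mmHg

1150 mmHg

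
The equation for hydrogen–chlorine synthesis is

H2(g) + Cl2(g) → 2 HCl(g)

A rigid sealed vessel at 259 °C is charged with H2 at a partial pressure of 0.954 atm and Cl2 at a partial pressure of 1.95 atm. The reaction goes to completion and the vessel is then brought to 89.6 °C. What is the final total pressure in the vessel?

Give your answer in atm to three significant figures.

With V and T fixed, P_i ∝ n_i, so the mole ratios apply directly to partial pressures at 259 °C.
P(Cl2) required for 0.954 atm of H2 = (1/1) × 0.954 = 0.9540 atm; available 1.95 atm, so H2 is limiting.
P(Cl2) remaining = 1.95 − (1/1) × 0.954 = 0.9960 atm
P(gaseous products) = (2)/1 × 0.954 = 1.908 atm
P_total at 259 °C = 0.9960 + 1.908 = 2.904 atm
Scaling to 89.6 °C: P = 2.904 × 362.75/532.15 = 1.980 atm

1.98 atm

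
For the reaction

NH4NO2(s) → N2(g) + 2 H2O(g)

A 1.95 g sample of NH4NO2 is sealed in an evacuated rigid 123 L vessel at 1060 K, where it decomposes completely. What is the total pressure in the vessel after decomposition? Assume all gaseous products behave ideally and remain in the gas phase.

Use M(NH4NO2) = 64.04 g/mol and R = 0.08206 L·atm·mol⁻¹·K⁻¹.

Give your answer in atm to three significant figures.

n(NH4NO2) = 1.95 / 64.04 = 0.03045 mol
n(gas produced) = (3/1) × 0.03045 = 0.09135 mol
P = nRT/V = 0.09135 × 0.08206 × 1060 / 123 = 0.06460 atm

0.0646 atm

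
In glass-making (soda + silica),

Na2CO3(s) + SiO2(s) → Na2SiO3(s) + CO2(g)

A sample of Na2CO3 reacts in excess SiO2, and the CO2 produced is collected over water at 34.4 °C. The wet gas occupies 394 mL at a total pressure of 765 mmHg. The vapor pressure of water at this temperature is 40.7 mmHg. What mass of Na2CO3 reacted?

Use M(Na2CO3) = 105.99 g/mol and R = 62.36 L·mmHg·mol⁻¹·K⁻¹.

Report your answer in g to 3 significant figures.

P(CO2) = 765 − 40.7 = 724.3 mmHg
n(CO2) = PV/RT = (724.3 × 0.3940) / (62.36 × 307.55) = 0.01488 mol
n(Na2CO3) = (1/1) × 0.01488 = 0.01488 mol
m(Na2CO3) = 0.01488 × 105.99 = 1.577 g

1.58 g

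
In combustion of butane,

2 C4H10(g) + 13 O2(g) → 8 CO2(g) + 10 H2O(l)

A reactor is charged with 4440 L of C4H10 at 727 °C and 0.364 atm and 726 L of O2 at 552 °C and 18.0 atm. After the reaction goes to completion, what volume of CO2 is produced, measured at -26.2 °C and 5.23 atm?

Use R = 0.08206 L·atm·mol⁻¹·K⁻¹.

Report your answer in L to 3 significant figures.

n(C4H10) = PV/RT = (0.364 × 4440) / (0.08206 × 1000.15) = 19.69 mol
n(O2) = PV/RT = (18.0 × 726) / (0.08206 × 825.15) = 193.0 mol
For 19.69 mol C4H10, stoichiometry requires (13/2) × 19.69 = 128.0 mol O2; 193.0 mol is available, so C4H10 is limiting.
n(CO2) = (8/2) × 19.69 = 78.76 mol
V(CO2) = nRT/P = 78.76 × 0.08206 × 246.95 / 5.23 = 305.2 L

305 L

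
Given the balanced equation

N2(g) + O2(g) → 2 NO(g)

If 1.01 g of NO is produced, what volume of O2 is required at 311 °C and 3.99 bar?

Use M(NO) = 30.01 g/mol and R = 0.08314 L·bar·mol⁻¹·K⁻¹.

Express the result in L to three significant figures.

n(NO) = 1.010 / 30.01 = 0.03366 mol
n(O2) = (1/2) × 0.03366 = 0.01683 mol
V = nRT/P = 0.01683 × 0.08314 × 584.15 / 3.99 = 0.2049 L

0.205 L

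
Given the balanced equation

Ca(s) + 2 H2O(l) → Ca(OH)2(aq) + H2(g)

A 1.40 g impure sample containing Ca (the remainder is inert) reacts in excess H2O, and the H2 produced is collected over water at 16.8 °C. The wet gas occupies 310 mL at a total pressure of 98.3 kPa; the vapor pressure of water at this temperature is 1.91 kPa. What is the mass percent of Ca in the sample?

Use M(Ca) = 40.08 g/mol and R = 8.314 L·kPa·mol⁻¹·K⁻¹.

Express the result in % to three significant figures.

P(H2) = 98.3 − 1.91 = 96.39 kPa
n(H2) = PV/RT = (96.39 × 0.3100) / (8.314 × 289.95) = 0.01240 mol
n(Ca) = (1/1) × 0.01240 = 0.01240 mol
m(Ca) = 0.01240 × 40.08 = 0.4970 g
%Ca = 0.4970 / 1.40 × 100 = 35.50%

35.5 %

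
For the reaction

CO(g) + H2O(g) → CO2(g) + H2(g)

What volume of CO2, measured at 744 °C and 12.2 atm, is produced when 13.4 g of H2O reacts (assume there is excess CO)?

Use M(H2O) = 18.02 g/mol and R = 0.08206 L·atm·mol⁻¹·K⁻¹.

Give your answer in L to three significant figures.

5.09 L

n(H2O) = 13.40 / 18.02 = 0.7436 mol
n(CO2) = (1/1) × 0.7436 = 0.7436 mol
V = nRT/P = 0.7436 × 0.08206 × 1017.15 / 12.2 = 5.087 L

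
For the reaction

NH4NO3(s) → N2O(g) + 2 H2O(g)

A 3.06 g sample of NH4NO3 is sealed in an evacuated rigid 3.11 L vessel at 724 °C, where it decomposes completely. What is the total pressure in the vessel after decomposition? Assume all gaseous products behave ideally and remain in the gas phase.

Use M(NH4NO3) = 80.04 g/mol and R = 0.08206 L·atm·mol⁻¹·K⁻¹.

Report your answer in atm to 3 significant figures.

n(NH4NO3) = 3.06 / 80.04 = 0.03823 mol
n(gas produced) = (3/1) × 0.03823 = 0.1147 mol
P = nRT/V = 0.1147 × 0.08206 × 997.15 / 3.11 = 3.018 atm

3.02 atm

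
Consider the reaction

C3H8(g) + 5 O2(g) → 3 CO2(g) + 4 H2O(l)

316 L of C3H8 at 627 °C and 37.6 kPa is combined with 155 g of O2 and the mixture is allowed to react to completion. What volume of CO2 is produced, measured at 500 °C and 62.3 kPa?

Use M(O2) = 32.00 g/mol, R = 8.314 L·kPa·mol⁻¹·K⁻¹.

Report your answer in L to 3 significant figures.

n(C3H8) = PV/RT = (37.6 × 316) / (8.314 × 900.15) = 1.588 mol
n(O2) = 155 / 32.00 = 4.844 mol
For 1.588 mol C3H8, stoichiometry requires (5/1) × 1.588 = 7.940 mol O2; 4.844 mol is available, so O2 is limiting.
n(CO2) = (3/5) × 4.844 = 2.906 mol
V(CO2) = nRT/P = 2.906 × 8.314 × 773.15 / 62.3 = 299.8 L

300 L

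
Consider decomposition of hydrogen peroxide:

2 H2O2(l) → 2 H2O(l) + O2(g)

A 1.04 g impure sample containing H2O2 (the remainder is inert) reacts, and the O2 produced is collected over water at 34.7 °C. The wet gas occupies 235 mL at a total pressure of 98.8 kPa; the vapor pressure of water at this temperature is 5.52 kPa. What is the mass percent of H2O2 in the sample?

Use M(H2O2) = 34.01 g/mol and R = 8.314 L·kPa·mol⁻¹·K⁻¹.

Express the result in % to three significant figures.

56.0 %

P(O2) = 98.8 − 5.52 = 93.28 kPa
n(O2) = PV/RT = (93.28 × 0.2350) / (8.314 × 307.85) = 0.008565 mol
n(H2O2) = (2/1) × 0.008565 = 0.01713 mol
m(H2O2) = 0.01713 × 34.01 = 0.5826 g
%H2O2 = 0.5826 / 1.04 × 100 = 56.02%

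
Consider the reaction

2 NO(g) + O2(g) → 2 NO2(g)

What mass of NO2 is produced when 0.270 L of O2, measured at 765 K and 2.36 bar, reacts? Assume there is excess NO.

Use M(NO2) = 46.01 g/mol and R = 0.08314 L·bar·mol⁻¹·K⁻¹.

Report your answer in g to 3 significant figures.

n(O2) = PV/RT = (2.36 × 0.270) / (0.08314 × 765) = 0.01002 mol
n(NO2) = (2/1) × 0.01002 = 0.02004 mol
m(NO2) = 0.02004 × 46.01 = 0.9220 g

0.922 g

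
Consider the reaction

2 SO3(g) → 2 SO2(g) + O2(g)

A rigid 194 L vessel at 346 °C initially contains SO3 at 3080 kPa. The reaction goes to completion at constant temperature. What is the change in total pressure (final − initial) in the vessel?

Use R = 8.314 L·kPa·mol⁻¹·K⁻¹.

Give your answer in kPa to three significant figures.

1540 kPa

At constant T and V, P ∝ n(gas): 2 mol gas → 3 mol gas.
P_final = (3/2) × 3080 = 4620 kPa; ΔP = 4620 − 3080 = 1540 kPa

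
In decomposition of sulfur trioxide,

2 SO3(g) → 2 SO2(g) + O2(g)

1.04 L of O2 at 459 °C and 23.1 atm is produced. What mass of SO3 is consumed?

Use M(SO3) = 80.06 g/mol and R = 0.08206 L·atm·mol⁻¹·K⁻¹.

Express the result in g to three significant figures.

n(O2) = PV/RT = (23.1 × 1.04) / (0.08206 × 732.15) = 0.3999 mol
n(SO3) = (2/1) × 0.3999 = 0.7998 mol
m(SO3) = 0.7998 × 80.06 = 64.03 g

64.0 g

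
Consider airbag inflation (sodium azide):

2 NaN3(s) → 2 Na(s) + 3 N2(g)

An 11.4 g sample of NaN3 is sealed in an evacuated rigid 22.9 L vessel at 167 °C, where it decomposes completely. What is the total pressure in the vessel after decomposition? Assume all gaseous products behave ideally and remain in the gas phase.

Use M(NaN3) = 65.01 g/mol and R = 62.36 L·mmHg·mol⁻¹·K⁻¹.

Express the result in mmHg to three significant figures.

315 mmHg

n(NaN3) = 11.4 / 65.01 = 0.1754 mol
n(gas produced) = (3/2) × 0.1754 = 0.2631 mol
P = nRT/V = 0.2631 × 62.36 × 440.15 / 22.9 = 315.3 mmHg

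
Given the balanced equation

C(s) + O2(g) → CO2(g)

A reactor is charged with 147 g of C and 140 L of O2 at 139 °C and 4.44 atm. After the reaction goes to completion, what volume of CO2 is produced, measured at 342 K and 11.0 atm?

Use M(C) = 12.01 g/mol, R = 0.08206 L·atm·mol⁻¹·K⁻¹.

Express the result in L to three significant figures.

31.2 L

n(C) = 147 / 12.01 = 12.24 mol
n(O2) = PV/RT = (4.44 × 140) / (0.08206 × 412.15) = 18.38 mol
For 12.24 mol C, stoichiometry requires (1/1) × 12.24 = 12.24 mol O2; 18.38 mol is available, so C is limiting.
n(CO2) = (1/1) × 12.24 = 12.24 mol
V(CO2) = nRT/P = 12.24 × 0.08206 × 342 / 11.0 = 31.23 L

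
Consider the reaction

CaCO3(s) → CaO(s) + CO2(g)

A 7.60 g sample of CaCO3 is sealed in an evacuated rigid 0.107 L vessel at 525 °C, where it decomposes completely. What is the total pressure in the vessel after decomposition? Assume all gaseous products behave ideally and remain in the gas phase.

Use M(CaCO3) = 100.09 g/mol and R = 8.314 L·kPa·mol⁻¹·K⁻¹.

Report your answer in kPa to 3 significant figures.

n(CaCO3) = 7.60 / 100.09 = 0.07593 mol
n(gas produced) = (1/1) × 0.07593 = 0.07593 mol
P = nRT/V = 0.07593 × 8.314 × 798.15 / 0.107 = 4709 kPa

4710 kPa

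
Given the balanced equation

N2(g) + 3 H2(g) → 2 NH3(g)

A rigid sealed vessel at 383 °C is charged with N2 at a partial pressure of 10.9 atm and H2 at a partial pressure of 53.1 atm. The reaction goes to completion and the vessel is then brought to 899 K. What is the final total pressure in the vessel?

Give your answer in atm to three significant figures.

57.8 atm

With V and T fixed, P_i ∝ n_i, so the mole ratios apply directly to partial pressures at 383 °C.
P(H2) required for 10.9 atm of N2 = (3/1) × 10.9 = 32.70 atm; available 53.1 atm, so N2 is limiting.
P(H2) remaining = 53.1 − (3/1) × 10.9 = 20.40 atm
P(gaseous products) = (2)/1 × 10.9 = 21.80 atm
P_total at 383 °C = 20.40 + 21.80 = 42.20 atm
Scaling to 899 K: P = 42.20 × 899/656.15 = 57.82 atm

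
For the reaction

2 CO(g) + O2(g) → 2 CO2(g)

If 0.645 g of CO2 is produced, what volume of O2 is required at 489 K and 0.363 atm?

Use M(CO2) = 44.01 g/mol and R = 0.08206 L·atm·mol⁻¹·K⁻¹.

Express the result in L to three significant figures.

0.810 L

n(CO2) = 0.6450 / 44.01 = 0.01466 mol
n(O2) = (1/2) × 0.01466 = 0.007330 mol
V = nRT/P = 0.007330 × 0.08206 × 489 / 0.363 = 0.8103 L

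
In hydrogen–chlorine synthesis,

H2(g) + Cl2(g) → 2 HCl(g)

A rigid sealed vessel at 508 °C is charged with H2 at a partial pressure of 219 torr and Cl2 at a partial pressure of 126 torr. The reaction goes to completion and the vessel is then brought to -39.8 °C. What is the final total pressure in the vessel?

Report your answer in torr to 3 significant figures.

103 torr

Because the vessel is rigid and T is held at 508 °C, work the stoichiometry in partial pressures (P_i = n_iRT/V).
P(Cl2) required for 219 torr of H2 = (1/1) × 219 = 219.0 torr; available 126 torr, so Cl2 is limiting.
P(H2) remaining = 219 − (1/1) × 126 = 93.00 torr
P(gaseous products) = (2)/1 × 126 = 252.0 torr
P_total at 508 °C = 93.00 + 252.0 = 345.0 torr
Scaling to -39.8 °C: P = 345.0 × 233.35/781.15 = 103.1 torr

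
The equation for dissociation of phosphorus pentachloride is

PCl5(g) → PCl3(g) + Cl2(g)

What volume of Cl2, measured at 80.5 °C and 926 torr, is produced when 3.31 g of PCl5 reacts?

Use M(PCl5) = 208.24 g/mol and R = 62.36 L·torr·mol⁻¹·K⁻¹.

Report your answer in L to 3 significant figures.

n(PCl5) = 3.310 / 208.24 = 0.01590 mol
n(Cl2) = (1/1) × 0.01590 = 0.01590 mol
V = nRT/P = 0.01590 × 62.36 × 353.65 / 926 = 0.3787 L

0.379 L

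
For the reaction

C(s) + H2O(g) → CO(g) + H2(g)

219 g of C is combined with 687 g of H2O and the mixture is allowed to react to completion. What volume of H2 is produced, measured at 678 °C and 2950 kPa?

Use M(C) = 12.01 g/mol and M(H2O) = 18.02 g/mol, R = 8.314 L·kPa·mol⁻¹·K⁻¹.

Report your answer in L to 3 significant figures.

n(C) = 219 / 12.01 = 18.23 mol
n(H2O) = 687 / 18.02 = 38.12 mol
For 18.23 mol C, stoichiometry requires (1/1) × 18.23 = 18.23 mol H2O; 38.12 mol is available, so C is limiting.
n(H2) = (1/1) × 18.23 = 18.23 mol
V(H2) = nRT/P = 18.23 × 8.314 × 951.15 / 2950 = 48.87 L

48.9 L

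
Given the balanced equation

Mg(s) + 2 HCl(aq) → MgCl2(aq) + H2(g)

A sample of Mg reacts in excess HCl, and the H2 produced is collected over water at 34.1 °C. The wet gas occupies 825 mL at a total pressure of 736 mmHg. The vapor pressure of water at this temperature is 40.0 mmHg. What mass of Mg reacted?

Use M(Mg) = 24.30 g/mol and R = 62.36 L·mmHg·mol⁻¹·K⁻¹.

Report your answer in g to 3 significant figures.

P(H2) = 736 − 40.0 = 696.0 mmHg
n(H2) = PV/RT = (696.0 × 0.8250) / (62.36 × 307.25) = 0.02997 mol
n(Mg) = (1/1) × 0.02997 = 0.02997 mol
m(Mg) = 0.02997 × 24.30 = 0.7283 g

0.728 g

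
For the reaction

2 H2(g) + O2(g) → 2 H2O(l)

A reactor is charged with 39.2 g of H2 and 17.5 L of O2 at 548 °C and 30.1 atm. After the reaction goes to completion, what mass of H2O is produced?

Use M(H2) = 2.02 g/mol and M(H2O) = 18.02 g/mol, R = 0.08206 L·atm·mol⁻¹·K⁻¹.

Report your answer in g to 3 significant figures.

282 g

n(H2) = 39.2 / 2.02 = 19.41 mol
n(O2) = PV/RT = (30.1 × 17.5) / (0.08206 × 821.15) = 7.817 mol
For 19.41 mol H2, stoichiometry requires (1/2) × 19.41 = 9.705 mol O2; 7.817 mol is available, so O2 is limiting.
n(H2O) = (2/1) × 7.817 = 15.63 mol
m(H2O) = 15.63 × 18.02 = 281.7 g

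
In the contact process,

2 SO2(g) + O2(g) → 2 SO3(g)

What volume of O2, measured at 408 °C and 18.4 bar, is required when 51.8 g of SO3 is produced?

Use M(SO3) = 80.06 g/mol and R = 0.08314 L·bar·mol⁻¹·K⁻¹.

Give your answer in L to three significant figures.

n(SO3) = 51.80 / 80.06 = 0.6470 mol
n(O2) = (1/2) × 0.6470 = 0.3235 mol
V = nRT/P = 0.3235 × 0.08314 × 681.15 / 18.4 = 0.9957 L

0.996 L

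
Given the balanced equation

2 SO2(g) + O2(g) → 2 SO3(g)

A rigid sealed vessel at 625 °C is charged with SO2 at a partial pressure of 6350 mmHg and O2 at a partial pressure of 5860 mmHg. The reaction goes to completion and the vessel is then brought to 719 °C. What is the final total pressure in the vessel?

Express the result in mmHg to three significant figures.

9980 mmHg

Because the vessel is rigid and T is held at 625 °C, work the stoichiometry in partial pressures (P_i = n_iRT/V).
P(O2) required for 6350 mmHg of SO2 = (1/2) × 6350 = 3175 mmHg; available 5860 mmHg, so SO2 is limiting.
P(O2) remaining = 5860 − (1/2) × 6350 = 2685 mmHg
P(gaseous products) = (2)/2 × 6350 = 6350 mmHg
P_total at 625 °C = 2685 + 6350 = 9035 mmHg
Scaling to 719 °C: P = 9035 × 992.15/898.15 = 9981 mmHg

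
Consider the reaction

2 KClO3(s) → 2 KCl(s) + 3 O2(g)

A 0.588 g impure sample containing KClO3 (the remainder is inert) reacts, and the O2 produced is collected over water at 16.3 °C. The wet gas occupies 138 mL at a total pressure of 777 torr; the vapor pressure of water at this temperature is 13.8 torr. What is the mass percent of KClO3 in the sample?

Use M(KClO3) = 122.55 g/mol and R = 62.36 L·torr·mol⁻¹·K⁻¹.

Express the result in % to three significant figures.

81.1 %

P(O2) = 777 − 13.8 = 763.2 torr
n(O2) = PV/RT = (763.2 × 0.1380) / (62.36 × 289.45) = 0.005835 mol
n(KClO3) = (2/3) × 0.005835 = 0.003890 mol
m(KClO3) = 0.003890 × 122.55 = 0.4767 g
%KClO3 = 0.4767 / 0.588 × 100 = 81.07%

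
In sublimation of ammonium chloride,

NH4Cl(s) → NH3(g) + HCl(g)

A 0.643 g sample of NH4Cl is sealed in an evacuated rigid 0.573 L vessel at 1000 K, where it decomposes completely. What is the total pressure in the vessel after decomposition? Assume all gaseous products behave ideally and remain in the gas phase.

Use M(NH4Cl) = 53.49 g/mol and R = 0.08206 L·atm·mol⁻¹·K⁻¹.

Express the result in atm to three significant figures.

n(NH4Cl) = 0.643 / 53.49 = 0.01202 mol
n(gas produced) = (2/1) × 0.01202 = 0.02404 mol
P = nRT/V = 0.02404 × 0.08206 × 1000 / 0.573 = 3.443 atm

3.44 atm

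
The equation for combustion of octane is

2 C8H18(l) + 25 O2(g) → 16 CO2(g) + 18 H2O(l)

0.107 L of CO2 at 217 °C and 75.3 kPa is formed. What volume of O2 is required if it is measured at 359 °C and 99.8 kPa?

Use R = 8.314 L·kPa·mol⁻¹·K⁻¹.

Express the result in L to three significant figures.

0.163 L

n(CO2) = PV/RT = (75.3 × 0.107) / (8.314 × 490.15) = 0.001977 mol
n(O2) = (25/16) × 0.001977 = 0.003089 mol
V = nRT/P = 0.003089 × 8.314 × 632.15 / 99.8 = 0.1627 L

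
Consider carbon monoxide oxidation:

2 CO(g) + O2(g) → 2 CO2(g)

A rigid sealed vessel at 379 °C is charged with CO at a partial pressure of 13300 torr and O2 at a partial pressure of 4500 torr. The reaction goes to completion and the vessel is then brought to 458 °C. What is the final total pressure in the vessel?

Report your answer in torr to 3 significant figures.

At constant V, partial pressures at 379 °C are proportional to moles, so apply stoichiometry directly to pressures.
P(O2) required for 13300 torr of CO = (1/2) × 13300 = 6650 torr; available 4500 torr, so O2 is limiting.
P(CO) remaining = 13300 − (2/1) × 4500 = 4300 torr
P(gaseous products) = (2)/1 × 4500 = 9000 torr
P_total at 379 °C = 4300 + 9000 = 13300 torr
Scaling to 458 °C: P = 13300 × 731.15/652.15 = 14910 torr

14900 torr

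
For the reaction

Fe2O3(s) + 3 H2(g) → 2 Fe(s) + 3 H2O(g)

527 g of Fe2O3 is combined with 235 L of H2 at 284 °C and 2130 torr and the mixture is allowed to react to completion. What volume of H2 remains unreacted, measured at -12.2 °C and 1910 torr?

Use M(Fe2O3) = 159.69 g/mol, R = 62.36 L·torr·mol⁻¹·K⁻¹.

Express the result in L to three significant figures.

n(Fe2O3) = 527 / 159.69 = 3.300 mol
n(H2) = PV/RT = (2130 × 235) / (62.36 × 557.15) = 14.41 mol
For 3.300 mol Fe2O3, stoichiometry requires (3/1) × 3.300 = 9.900 mol H2; 14.41 mol is available, so Fe2O3 is limiting.
n(H2) consumed = (3/1) × 3.300 = 9.900 mol; remaining = 14.41 − 9.900 = 4.510 mol
V(H2) = nRT/P = 4.510 × 62.36 × 260.95 / 1910 = 38.42 L

38.4 L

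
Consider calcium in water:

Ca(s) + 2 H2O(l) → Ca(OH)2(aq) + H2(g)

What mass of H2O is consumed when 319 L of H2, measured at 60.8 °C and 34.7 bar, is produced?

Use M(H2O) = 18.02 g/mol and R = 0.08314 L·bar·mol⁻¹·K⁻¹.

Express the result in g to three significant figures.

n(H2) = PV/RT = (34.7 × 319) / (0.08314 × 333.95) = 398.7 mol
n(H2O) = (2/1) × 398.7 = 797.4 mol
m(H2O) = 797.4 × 18.02 = 14370 g

14400 g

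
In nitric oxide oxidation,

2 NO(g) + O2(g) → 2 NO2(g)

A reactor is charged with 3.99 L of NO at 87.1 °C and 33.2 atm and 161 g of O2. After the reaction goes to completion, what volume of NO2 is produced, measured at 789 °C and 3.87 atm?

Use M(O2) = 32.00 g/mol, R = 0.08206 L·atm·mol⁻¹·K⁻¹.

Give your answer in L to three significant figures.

101 L

n(NO) = PV/RT = (33.2 × 3.99) / (0.08206 × 360.25) = 4.481 mol
n(O2) = 161 / 32.00 = 5.031 mol
For 4.481 mol NO, stoichiometry requires (1/2) × 4.481 = 2.240 mol O2; 5.031 mol is available, so NO is limiting.
n(NO2) = (2/2) × 4.481 = 4.481 mol
V(NO2) = nRT/P = 4.481 × 0.08206 × 1062.15 / 3.87 = 100.9 L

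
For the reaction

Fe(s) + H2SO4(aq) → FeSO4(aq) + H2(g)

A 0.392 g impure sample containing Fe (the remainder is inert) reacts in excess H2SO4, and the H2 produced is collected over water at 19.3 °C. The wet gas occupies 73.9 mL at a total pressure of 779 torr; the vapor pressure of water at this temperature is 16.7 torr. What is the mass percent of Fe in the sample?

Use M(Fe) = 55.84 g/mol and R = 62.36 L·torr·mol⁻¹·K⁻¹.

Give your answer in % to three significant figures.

P(H2) = 779 − 16.7 = 762.3 torr
n(H2) = PV/RT = (762.3 × 0.07390) / (62.36 × 292.45) = 0.003089 mol
n(Fe) = (1/1) × 0.003089 = 0.003089 mol
m(Fe) = 0.003089 × 55.84 = 0.1725 g
%Fe = 0.1725 / 0.392 × 100 = 44.01%

44.0 %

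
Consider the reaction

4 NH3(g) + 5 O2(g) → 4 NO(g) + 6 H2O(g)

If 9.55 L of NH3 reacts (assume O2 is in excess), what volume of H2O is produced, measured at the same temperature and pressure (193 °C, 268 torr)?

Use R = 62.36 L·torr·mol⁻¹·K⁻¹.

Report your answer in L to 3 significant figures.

At constant T and P, gas volumes are in the mole ratio: V(H2O) = (6/4) × 9.55 = 14.33 L

14.3 L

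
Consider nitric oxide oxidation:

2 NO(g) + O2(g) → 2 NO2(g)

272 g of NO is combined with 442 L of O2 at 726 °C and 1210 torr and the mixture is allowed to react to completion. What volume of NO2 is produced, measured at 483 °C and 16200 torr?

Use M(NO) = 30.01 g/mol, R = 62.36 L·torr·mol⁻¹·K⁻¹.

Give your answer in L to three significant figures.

n(NO) = 272 / 30.01 = 9.064 mol
n(O2) = PV/RT = (1210 × 442) / (62.36 × 999.15) = 8.584 mol
For 9.064 mol NO, stoichiometry requires (1/2) × 9.064 = 4.532 mol O2; 8.584 mol is available, so NO is limiting.
n(NO2) = (2/2) × 9.064 = 9.064 mol
V(NO2) = nRT/P = 9.064 × 62.36 × 756.15 / 16200 = 26.38 L

26.4 L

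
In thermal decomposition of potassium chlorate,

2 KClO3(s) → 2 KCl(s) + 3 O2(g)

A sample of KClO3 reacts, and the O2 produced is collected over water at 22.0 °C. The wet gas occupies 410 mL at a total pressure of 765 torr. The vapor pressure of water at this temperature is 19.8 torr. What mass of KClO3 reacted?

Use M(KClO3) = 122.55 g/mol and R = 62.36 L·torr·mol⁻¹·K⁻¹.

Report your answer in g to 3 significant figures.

P(O2) = 765 − 19.8 = 745.2 torr
n(O2) = PV/RT = (745.2 × 0.4100) / (62.36 × 295.15) = 0.01660 mol
n(KClO3) = (2/3) × 0.01660 = 0.01107 mol
m(KClO3) = 0.01107 × 122.55 = 1.357 g

1.36 g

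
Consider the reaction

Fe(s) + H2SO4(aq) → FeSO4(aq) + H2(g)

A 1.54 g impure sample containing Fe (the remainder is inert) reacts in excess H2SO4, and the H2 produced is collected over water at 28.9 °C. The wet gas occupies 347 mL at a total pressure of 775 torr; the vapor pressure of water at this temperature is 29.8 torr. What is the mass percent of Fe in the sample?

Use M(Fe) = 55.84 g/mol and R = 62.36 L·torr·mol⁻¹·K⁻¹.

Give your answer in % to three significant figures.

49.8 %

P(H2) = 775 − 29.8 = 745.2 torr
n(H2) = PV/RT = (745.2 × 0.3470) / (62.36 × 302.05) = 0.01373 mol
n(Fe) = (1/1) × 0.01373 = 0.01373 mol
m(Fe) = 0.01373 × 55.84 = 0.7667 g
%Fe = 0.7667 / 1.54 × 100 = 49.79%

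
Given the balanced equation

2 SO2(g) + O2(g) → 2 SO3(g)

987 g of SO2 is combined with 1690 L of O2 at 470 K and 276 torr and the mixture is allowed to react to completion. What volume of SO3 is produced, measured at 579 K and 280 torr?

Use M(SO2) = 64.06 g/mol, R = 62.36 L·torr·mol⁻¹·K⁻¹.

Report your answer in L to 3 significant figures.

n(SO2) = 987 / 64.06 = 15.41 mol
n(O2) = PV/RT = (276 × 1690) / (62.36 × 470) = 15.91 mol
For 15.41 mol SO2, stoichiometry requires (1/2) × 15.41 = 7.705 mol O2; 15.91 mol is available, so SO2 is limiting.
n(SO3) = (2/2) × 15.41 = 15.41 mol
V(SO3) = nRT/P = 15.41 × 62.36 × 579 / 280 = 1987 L

1990 L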